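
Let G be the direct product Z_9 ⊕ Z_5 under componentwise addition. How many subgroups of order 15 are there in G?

1

|G| = 45 and 15 | 45, so subgroups of order 15 are possible by Lagrange.
The subgroups of order 15 are: {(0,0), (0,1), (0,2), (0,3), (0,4), (3,0), (3,1), (3,2), (3,3), (3,4), (6,0), (6,1), (6,2), (6,3), (6,4)}.
So G has 1 subgroup of order 15.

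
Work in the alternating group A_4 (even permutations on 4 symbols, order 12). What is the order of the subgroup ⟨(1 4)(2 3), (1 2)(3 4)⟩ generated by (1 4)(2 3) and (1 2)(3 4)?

4

|⟨(1 4)(2 3)⟩| = 2 and |⟨(1 2)(3 4)⟩| = 2, so |H| is a multiple of lcm(2, 2) = 2 and divides |G| = 12.
Closing under the operation: H = {e, (1 2)(3 4), (1 3)(2 4), (1 4)(2 3)}, so |H| = 4.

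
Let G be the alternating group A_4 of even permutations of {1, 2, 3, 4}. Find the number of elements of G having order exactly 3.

8

The elements of order 3 are: (2 3 4), (2 4 3), (1 2 3), (1 2 4), (1 3 2), (1 3 4), (1 4 2), (1 4 3).
That's 8.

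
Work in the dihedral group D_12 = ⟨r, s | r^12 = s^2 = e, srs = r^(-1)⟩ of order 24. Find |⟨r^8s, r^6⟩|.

|⟨r^8s⟩| = 2 and |⟨r^6⟩| = 2, so |H| is a multiple of lcm(2, 2) = 2 and divides |G| = 24.
Closing under the operation: H = {e, r^6, r^2s, r^8s}, so |H| = 4.

4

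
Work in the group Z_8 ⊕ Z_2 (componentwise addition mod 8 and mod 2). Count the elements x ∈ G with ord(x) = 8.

An element (a,b) has order lcm(ord(a), ord(b)); count pairs with lcm equal to 8.
Enumerating gives 8 such elements.

8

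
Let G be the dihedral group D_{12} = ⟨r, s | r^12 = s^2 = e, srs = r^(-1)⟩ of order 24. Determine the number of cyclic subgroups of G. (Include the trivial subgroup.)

18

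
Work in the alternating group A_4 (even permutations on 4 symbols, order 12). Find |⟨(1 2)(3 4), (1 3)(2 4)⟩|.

|⟨(1 2)(3 4)⟩| = 2 and |⟨(1 3)(2 4)⟩| = 2, so |H| is a multiple of lcm(2, 2) = 2 and divides |G| = 12.
Closing under the operation: H = {e, (1 2)(3 4), (1 3)(2 4), (1 4)(2 3)}, so |H| = 4.

4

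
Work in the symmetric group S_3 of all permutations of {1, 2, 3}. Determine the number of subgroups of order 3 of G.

1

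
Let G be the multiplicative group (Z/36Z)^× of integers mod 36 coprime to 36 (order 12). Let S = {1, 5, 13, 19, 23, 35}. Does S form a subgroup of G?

No

5 ∈ S but its inverse 29 ∉ S, so S is not a subgroup.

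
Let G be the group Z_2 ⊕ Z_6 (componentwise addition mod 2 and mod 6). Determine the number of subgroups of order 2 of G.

3

|G| = 12 and 2 | 12, so subgroups of order 2 are possible by Lagrange.
The subgroups of order 2 are: {(0,0), (0,3)}; {(0,0), (1,0)}; {(0,0), (1,3)}.
So G has 3 subgroups of order 2.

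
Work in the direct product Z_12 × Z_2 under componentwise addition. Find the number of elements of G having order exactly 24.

0

An element (a,b) has order lcm(ord(a), ord(b)); count pairs with lcm equal to 24.
Enumerating gives 0 such elements.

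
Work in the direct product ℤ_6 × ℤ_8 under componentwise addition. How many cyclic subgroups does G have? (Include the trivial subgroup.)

Group the elements of G by the cyclic subgroup they generate; each cyclic subgroup of order d accounts for φ(d) elements.
Cyclic subgroups by order — order 1: 1; order 2: 3; order 3: 1; order 4: 2; order 6: 3; order 8: 2; order 12: 2; order 24: 2.
Total: 16.

16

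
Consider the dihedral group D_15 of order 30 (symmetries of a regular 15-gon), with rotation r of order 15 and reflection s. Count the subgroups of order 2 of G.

15

|G| = 30 and 2 | 30, so subgroups of order 2 are possible by Lagrange.
The subgroups of order 2 are: {e, r^10s}; {e, r^11s}; {e, r^12s}; {e, r^13s}; … (15 in all).
So G has 15 subgroups of order 2.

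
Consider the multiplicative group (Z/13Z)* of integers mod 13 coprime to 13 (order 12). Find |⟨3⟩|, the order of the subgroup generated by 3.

3

Compute successive powers of 3 mod 13: 3, 9, 1; 3^3 ≡ 1 (mod 13).
So |⟨3⟩| = 3.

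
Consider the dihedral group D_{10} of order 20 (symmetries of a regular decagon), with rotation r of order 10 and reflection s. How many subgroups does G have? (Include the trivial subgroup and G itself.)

|G| = 20, so by Lagrange every subgroup order divides 20. Divisors: 1, 2, 4, 5, 10, 20.
Subgroups by order — order 1: 1; order 2: 11; order 4: 5; order 5: 1; order 10: 3; order 20: 1.
Total: 1 + 11 + 5 + 1 + 3 + 1 = 22.

22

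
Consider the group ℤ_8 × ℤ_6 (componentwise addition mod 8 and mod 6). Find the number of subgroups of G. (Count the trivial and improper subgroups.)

|G| = 48, so by Lagrange every subgroup order divides 48. Divisors: 1, 2, 3, 4, 6, 8, 12, 16, 24, 48.
Subgroups by order — order 1: 1; order 2: 3; order 3: 1; order 4: 3; order 6: 3; order 8: 3; order 12: 3; order 16: 1; order 24: 3; order 48: 1.
Total: 1 + 3 + 1 + 3 + 3 + 3 + 3 + 1 + 3 + 1 = 22.

22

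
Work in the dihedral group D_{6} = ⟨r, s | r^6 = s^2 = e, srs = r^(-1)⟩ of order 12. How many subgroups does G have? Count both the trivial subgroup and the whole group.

|G| = 12, so by Lagrange every subgroup order divides 12. Divisors: 1, 2, 3, 4, 6, 12.
Subgroups by order — order 1: 1; order 2: 7; order 3: 1; order 4: 3; order 6: 3; order 12: 1.
Total: 1 + 7 + 1 + 3 + 3 + 1 = 16.

16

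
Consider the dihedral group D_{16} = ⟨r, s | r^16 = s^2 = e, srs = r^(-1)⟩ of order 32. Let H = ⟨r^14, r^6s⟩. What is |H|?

|⟨r^14⟩| = 8 and |⟨r^6s⟩| = 2, so |H| is a multiple of lcm(8, 2) = 8 and divides |G| = 32.
Closing under the operation: H = {e, r^2, r^4, r^6, r^8, r^10, r^12, r^14, s, r^2s, r^4s, r^6s, r^8s, r^10s, r^12s, r^14s}, so |H| = 16.

16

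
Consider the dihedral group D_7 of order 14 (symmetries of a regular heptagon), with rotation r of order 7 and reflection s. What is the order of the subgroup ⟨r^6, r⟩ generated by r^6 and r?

|⟨r^6⟩| = 7 and |⟨r⟩| = 7, so |H| is a multiple of lcm(7, 7) = 7 and divides |G| = 14.
Closing under the operation: H = {e, r, r^2, r^3, r^4, r^5, r^6}, so |H| = 7.

7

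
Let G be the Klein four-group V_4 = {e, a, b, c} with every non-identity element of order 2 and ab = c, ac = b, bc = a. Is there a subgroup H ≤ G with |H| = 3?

3 does not divide |G| = 4, so by Lagrange no subgroup of order 3 exists.

No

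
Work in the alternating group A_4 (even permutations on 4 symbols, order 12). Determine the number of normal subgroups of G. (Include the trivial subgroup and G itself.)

3

G has 10 subgroups. Checking conjugation-invariance by order — order 1: 1/1 normal; order 2: 0/3 normal; order 3: 0/4 normal; order 4: 1/1 normal; order 12: 1/1 normal.
Total normal subgroups: 3.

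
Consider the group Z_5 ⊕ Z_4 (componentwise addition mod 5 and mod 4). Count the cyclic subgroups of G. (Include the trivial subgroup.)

6

A cyclic subgroup of order d is generated by each of its φ(d) elements of order d, so the cyclic subgroups of order d number (#elements of order d)/φ(d).
Cyclic subgroups by order — order 1: 1; order 2: 1; order 4: 1; order 5: 1; order 10: 1; order 20: 1.
Total: 6.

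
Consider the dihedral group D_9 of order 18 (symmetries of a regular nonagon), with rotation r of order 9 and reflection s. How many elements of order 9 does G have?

The elements of order 9 are: r, r^2, r^4, r^5, r^7, r^8.
That's 6.

6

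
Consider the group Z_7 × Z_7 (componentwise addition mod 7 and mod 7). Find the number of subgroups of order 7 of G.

8

|G| = 49 and 7 | 49, so subgroups of order 7 are possible by Lagrange.
The subgroups of order 7 are: {(0,0), (0,1), (0,2), (0,3), (0,4), (0,5), (0,6)}; {(0,0), (1,0), (2,0), (3,0), (4,0), (5,0), (6,0)}; {(0,0), (1,1), (2,2), (3,3), (4,4), (5,5), (6,6)}; {(0,0), (1,2), (2,4), (3,6), (4,1), (5,3), (6,5)}; … (8 in all).
So G has 8 subgroups of order 7.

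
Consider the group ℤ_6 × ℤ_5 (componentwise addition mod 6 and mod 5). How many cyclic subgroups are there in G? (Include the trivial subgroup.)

8

Each element a generates a cyclic subgroup ⟨a⟩; distinct elements may generate the same one (a cyclic group of order d has φ(d) generators).
Cyclic subgroups by order — order 1: 1; order 2: 1; order 3: 1; order 5: 1; order 6: 1; order 10: 1; order 15: 1; order 30: 1.
Total: 8.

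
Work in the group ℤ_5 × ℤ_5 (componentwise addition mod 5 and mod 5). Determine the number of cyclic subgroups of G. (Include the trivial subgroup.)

7

Each element a generates a cyclic subgroup ⟨a⟩; distinct elements may generate the same one (a cyclic group of order d has φ(d) generators).
Cyclic subgroups by order — order 1: 1; order 5: 6.
Total: 7.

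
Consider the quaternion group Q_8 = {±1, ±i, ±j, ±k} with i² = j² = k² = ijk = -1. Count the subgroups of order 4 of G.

3

|G| = 8 and 4 | 8, so subgroups of order 4 are possible by Lagrange.
The subgroups of order 4 are: {1, -1, i, -i}; {1, -1, j, -j}; {1, -1, k, -k}.
So G has 3 subgroups of order 4.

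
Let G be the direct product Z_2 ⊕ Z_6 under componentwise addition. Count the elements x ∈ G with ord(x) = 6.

An element (a,b) has order lcm(ord(a), ord(b)); count pairs with lcm equal to 6.
Enumerating gives 6 such elements.

6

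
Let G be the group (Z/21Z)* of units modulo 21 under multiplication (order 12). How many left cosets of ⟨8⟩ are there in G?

|⟨8⟩| = 2 and |G| = 12.
By Lagrange, [G : H] = |G|/|H| = 12/2 = 6.

6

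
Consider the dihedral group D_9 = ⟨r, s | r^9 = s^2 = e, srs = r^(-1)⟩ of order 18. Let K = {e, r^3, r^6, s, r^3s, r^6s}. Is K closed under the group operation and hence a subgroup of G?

Yes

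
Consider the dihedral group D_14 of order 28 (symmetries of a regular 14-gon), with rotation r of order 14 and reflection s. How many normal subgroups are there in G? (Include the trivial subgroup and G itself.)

G has 28 subgroups. Checking conjugation-invariance by order — order 1: 1/1 normal; order 2: 1/15 normal; order 4: 0/7 normal; order 7: 1/1 normal; order 14: 3/3 normal; order 28: 1/1 normal.
Total normal subgroups: 7.

7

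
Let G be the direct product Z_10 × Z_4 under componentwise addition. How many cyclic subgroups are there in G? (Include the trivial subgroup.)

A cyclic subgroup of order d is generated by each of its φ(d) elements of order d, so the cyclic subgroups of order d number (#elements of order d)/φ(d).
Cyclic subgroups by order — order 1: 1; order 2: 3; order 4: 2; order 5: 1; order 10: 3; order 20: 2.
Total: 12.

12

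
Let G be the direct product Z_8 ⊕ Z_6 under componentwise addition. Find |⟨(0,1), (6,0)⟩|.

|⟨(0,1)⟩| = 6 and |⟨(6,0)⟩| = 4, so |H| is a multiple of lcm(6, 4) = 12 and divides |G| = 48.
Closing under the operation: H = {(0,0), (0,1), (0,2), (0,3), (0,4), (0,5), (2,0), (2,1), (2,2), (2,3), (2,4), (2,5), (4,0), (4,1), (4,2), (4,3), (4,4), (4,5), (6,0), (6,1), (6,2), (6,3), (6,4), (6,5)}, so |H| = 24.

24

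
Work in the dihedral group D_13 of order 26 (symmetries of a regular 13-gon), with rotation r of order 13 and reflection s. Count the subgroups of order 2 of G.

|G| = 26 and 2 | 26, so subgroups of order 2 are possible by Lagrange.
The subgroups of order 2 are: {e, r^10s}; {e, r^11s}; {e, r^12s}; {e, r^2s}; … (13 in all).
So G has 13 subgroups of order 2.

13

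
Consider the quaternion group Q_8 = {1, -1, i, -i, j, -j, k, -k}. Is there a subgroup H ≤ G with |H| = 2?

Yes

2 | 8. A subgroup of order 2 is {1, -1}.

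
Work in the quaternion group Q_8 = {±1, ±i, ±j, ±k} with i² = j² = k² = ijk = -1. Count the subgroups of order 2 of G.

1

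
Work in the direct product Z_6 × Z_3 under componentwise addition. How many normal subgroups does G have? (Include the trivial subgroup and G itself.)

G is abelian, so every subgroup is normal.
G has 12 subgroups in total, hence 12 normal subgroups.

12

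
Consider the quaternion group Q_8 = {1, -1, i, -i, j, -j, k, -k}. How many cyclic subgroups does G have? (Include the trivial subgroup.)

5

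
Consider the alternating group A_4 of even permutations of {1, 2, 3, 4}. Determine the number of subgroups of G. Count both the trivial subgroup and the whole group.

10

|G| = 12, so by Lagrange every subgroup order divides 12. Divisors: 1, 2, 3, 4, 6, 12.
Subgroups by order — order 1: 1; order 2: 3; order 3: 4; order 4: 1; order 6: 0; order 12: 1.
Total: 1 + 3 + 4 + 1 + 0 + 1 = 10.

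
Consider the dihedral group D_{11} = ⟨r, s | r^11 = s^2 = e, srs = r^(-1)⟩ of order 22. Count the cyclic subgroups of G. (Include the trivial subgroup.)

Each element a generates a cyclic subgroup ⟨a⟩; distinct elements may generate the same one (a cyclic group of order d has φ(d) generators).
Cyclic subgroups by order — order 1: 1; order 2: 11; order 11: 1.
Total: 13.

13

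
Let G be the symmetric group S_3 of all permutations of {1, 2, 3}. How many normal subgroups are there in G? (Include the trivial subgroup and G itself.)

3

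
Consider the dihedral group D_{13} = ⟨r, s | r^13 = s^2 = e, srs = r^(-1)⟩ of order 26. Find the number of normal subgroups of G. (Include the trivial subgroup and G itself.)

G has 16 subgroups. Checking conjugation-invariance by order — order 1: 1/1 normal; order 2: 0/13 normal; order 13: 1/1 normal; order 26: 1/1 normal.
Total normal subgroups: 3.

3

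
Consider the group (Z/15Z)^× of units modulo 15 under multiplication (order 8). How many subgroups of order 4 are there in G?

|G| = 8 and 4 | 8, so subgroups of order 4 are possible by Lagrange.
The subgroups of order 4 are: {1, 4, 11, 14}; {1, 4, 7, 13}; {1, 2, 4, 8}.
So G has 3 subgroups of order 4.

3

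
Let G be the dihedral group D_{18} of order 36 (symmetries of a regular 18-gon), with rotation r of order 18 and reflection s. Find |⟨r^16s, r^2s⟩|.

18

|⟨r^16s⟩| = 2 and |⟨r^2s⟩| = 2, so |H| is a multiple of lcm(2, 2) = 2 and divides |G| = 36.
Closing under the operation: H = {e, r^2, r^4, r^6, r^8, r^10, r^12, r^14, r^16, s, r^2s, r^4s, r^6s, r^8s, r^10s, r^12s, r^14s, r^16s}, so |H| = 18.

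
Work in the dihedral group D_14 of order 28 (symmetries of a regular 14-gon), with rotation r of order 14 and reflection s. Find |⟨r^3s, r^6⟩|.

|⟨r^3s⟩| = 2 and |⟨r^6⟩| = 7, so |H| is a multiple of lcm(2, 7) = 14 and divides |G| = 28.
Closing under the operation: H = {e, r^2, r^4, r^6, r^8, r^10, r^12, rs, r^3s, r^5s, r^7s, r^9s, r^11s, r^13s}, so |H| = 14.

14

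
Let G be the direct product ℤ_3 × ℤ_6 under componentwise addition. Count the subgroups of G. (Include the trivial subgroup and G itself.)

|G| = 18, so by Lagrange every subgroup order divides 18. Divisors: 1, 2, 3, 6, 9, 18.
Subgroups by order — order 1: 1; order 2: 1; order 3: 4; order 6: 4; order 9: 1; order 18: 1.
Total: 1 + 1 + 4 + 4 + 1 + 1 = 12.

12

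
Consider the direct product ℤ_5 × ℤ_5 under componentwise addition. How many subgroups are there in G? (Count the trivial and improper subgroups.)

8

|G| = 25, so by Lagrange every subgroup order divides 25. Divisors: 1, 5, 25.
Subgroups by order — order 1: 1; order 5: 6; order 25: 1.
Total: 1 + 6 + 1 = 8.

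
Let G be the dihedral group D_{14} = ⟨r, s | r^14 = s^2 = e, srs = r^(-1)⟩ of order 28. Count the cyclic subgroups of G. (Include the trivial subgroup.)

18

Group the elements of G by the cyclic subgroup they generate; each cyclic subgroup of order d accounts for φ(d) elements.
Cyclic subgroups by order — order 1: 1; order 2: 15; order 7: 1; order 14: 1.
Total: 18.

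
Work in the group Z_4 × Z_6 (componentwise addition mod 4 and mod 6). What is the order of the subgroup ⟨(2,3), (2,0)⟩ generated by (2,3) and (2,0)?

4

|⟨(2,3)⟩| = 2 and |⟨(2,0)⟩| = 2, so |H| is a multiple of lcm(2, 2) = 2 and divides |G| = 24.
Closing under the operation: H = {(0,0), (0,3), (2,0), (2,3)}, so |H| = 4.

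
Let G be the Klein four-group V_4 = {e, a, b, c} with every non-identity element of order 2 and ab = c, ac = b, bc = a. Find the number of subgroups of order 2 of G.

|G| = 4 and 2 | 4, so subgroups of order 2 are possible by Lagrange.
The subgroups of order 2 are: {e, a}; {e, b}; {e, c}.
So G has 3 subgroups of order 2.

3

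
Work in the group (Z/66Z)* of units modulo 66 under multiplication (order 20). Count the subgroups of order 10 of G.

|G| = 20 and 10 | 20, so subgroups of order 10 are possible by Lagrange.
The subgroups of order 10 are: {1, 7, 13, 19, 25, 31, 37, 43, 49, 61}; {1, 17, 25, 29, 31, 35, 37, 41, 49, 65}; {1, 5, 23, 25, 31, 37, 47, 49, 53, 59}.
So G has 3 subgroups of order 10.

3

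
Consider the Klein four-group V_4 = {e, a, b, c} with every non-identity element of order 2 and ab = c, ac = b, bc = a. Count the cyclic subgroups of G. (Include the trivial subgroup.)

4

A cyclic subgroup of order d is generated by each of its φ(d) elements of order d, so the cyclic subgroups of order d number (#elements of order d)/φ(d).
Cyclic subgroups by order — order 1: 1; order 2: 3.
Total: 4.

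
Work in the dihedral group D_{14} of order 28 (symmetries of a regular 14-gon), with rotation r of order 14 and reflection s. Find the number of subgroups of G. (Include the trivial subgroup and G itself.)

28

|G| = 28, so by Lagrange every subgroup order divides 28. Divisors: 1, 2, 4, 7, 14, 28.
Subgroups by order — order 1: 1; order 2: 15; order 4: 7; order 7: 1; order 14: 3; order 28: 1.
Total: 1 + 15 + 7 + 1 + 3 + 1 = 28.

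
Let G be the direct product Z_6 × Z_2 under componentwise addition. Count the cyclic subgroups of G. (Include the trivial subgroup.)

Group the elements of G by the cyclic subgroup they generate; each cyclic subgroup of order d accounts for φ(d) elements.
Cyclic subgroups by order — order 1: 1; order 2: 3; order 3: 1; order 6: 3.
Total: 8.

8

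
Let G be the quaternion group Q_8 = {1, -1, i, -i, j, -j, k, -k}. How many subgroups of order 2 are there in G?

|G| = 8 and 2 | 8, so subgroups of order 2 are possible by Lagrange.
The subgroups of order 2 are: {1, -1}.
So G has 1 subgroup of order 2.

1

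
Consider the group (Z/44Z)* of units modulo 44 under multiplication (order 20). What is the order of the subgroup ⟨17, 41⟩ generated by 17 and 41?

|⟨17⟩| = 10 and |⟨41⟩| = 10, so |H| is a multiple of lcm(10, 10) = 10 and divides |G| = 20.
Closing under the operation: H = {1, 5, 9, 13, 17, 21, 25, 29, 37, 41}, so |H| = 10.

10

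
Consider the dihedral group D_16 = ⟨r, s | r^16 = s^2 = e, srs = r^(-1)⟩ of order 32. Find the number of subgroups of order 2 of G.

|G| = 32 and 2 | 32, so subgroups of order 2 are possible by Lagrange.
The subgroups of order 2 are: {e, r^10s}; {e, r^11s}; {e, r^12s}; {e, r^13s}; … (17 in all).
So G has 17 subgroups of order 2.

17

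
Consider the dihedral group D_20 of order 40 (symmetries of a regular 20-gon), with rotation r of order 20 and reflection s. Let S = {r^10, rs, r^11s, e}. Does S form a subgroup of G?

Yes

|S| = 4 divides |G| = 40, consistent with Lagrange.
S contains the identity, every element's inverse is in S, and S is closed under ·: it is a subgroup.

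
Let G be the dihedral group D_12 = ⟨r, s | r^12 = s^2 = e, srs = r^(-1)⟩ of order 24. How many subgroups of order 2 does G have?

13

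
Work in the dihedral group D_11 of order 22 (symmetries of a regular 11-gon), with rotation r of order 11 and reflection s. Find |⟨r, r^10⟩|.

|⟨r⟩| = 11 and |⟨r^10⟩| = 11, so |H| is a multiple of lcm(11, 11) = 11 and divides |G| = 22.
Closing under the operation: H = {e, r, r^2, r^3, r^4, r^5, r^6, r^7, r^8, r^9, r^10}, so |H| = 11.

11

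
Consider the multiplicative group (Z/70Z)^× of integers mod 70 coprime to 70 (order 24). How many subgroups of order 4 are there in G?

|G| = 24 and 4 | 24, so subgroups of order 4 are possible by Lagrange.
The subgroups of order 4 are: {1, 13, 27, 29}; {1, 29, 41, 69}; {1, 29, 43, 57}.
So G has 3 subgroups of order 4.

3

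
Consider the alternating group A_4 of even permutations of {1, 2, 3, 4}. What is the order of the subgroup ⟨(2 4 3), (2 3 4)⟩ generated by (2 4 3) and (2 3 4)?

|⟨(2 4 3)⟩| = 3 and |⟨(2 3 4)⟩| = 3, so |H| is a multiple of lcm(3, 3) = 3 and divides |G| = 12.
Closing under the operation: H = {e, (2 3 4), (2 4 3)}, so |H| = 3.

3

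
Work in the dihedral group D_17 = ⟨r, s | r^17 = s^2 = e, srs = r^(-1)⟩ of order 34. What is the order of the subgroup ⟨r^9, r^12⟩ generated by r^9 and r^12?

17

|⟨r^9⟩| = 17 and |⟨r^12⟩| = 17, so |H| is a multiple of lcm(17, 17) = 17 and divides |G| = 34.
Closing under the operation: H = {e, r, r^2, r^3, r^4, r^5, r^6, r^7, r^8, r^9, r^10, r^11, r^12, r^13, r^14, r^15, r^16}, so |H| = 17.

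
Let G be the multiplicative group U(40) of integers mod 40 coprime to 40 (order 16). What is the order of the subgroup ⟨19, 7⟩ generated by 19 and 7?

|⟨19⟩| = 2 and |⟨7⟩| = 4, so |H| is a multiple of lcm(2, 4) = 4 and divides |G| = 16.
Closing under the operation: H = {1, 7, 9, 11, 13, 19, 23, 37}, so |H| = 8.

8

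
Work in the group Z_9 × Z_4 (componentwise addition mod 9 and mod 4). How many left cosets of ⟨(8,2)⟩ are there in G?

|⟨(8,2)⟩| = 18 and |G| = 36.
By Lagrange, [G : H] = |G|/|H| = 36/18 = 2.

2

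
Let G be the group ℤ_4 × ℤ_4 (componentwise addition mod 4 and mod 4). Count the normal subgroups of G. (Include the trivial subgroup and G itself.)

G is abelian, so every subgroup is normal.
G has 15 subgroups in total, hence 15 normal subgroups.

15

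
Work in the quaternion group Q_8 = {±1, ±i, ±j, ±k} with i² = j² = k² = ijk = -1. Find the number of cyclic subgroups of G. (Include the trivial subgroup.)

Each element a generates a cyclic subgroup ⟨a⟩; distinct elements may generate the same one (a cyclic group of order d has φ(d) generators).
Cyclic subgroups by order — order 1: 1; order 2: 1; order 4: 3.
Total: 5.

5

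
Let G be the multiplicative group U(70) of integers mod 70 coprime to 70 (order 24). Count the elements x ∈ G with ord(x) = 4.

4

The elements of order 4 are: 13, 27, 43, 57.
That's 4.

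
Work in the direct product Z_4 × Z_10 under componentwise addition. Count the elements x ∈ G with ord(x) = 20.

16

An element (a,b) has order lcm(ord(a), ord(b)); count pairs with lcm equal to 20.
Enumerating gives 16 such elements.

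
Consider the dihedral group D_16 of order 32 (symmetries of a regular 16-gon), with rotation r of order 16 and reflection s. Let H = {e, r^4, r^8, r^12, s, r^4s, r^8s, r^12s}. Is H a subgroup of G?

|H| = 8 divides |G| = 32, consistent with Lagrange.
H contains the identity, every element's inverse is in H, and H is closed under ·: it is a subgroup.

Yes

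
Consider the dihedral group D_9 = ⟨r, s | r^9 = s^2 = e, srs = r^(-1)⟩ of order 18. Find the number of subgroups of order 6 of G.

|G| = 18 and 6 | 18, so subgroups of order 6 are possible by Lagrange.
The subgroups of order 6 are: {e, r^3, r^6, r^2s, r^5s, r^8s}; {e, r^3, r^6, s, r^3s, r^6s}; {e, r^3, r^6, rs, r^4s, r^7s}.
So G has 3 subgroups of order 6.

3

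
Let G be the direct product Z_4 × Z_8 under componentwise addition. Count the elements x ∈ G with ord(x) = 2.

3

An element (a,b) has order lcm(ord(a), ord(b)); count pairs with lcm equal to 2.
Enumerating gives 3 such elements.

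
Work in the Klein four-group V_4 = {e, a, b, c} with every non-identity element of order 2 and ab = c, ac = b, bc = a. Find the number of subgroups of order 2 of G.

|G| = 4 and 2 | 4, so subgroups of order 2 are possible by Lagrange.
The subgroups of order 2 are: {e, a}; {e, b}; {e, c}.
So G has 3 subgroups of order 2.

3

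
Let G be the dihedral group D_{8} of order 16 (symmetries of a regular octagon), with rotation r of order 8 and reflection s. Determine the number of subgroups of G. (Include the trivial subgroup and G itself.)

|G| = 16, so by Lagrange every subgroup order divides 16. Divisors: 1, 2, 4, 8, 16.
Subgroups by order — order 1: 1; order 2: 9; order 4: 5; order 8: 3; order 16: 1.
Total: 1 + 9 + 5 + 3 + 1 = 19.

19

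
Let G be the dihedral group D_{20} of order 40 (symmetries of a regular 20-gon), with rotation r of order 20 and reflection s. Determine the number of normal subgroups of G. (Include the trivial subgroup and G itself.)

G has 48 subgroups. Checking conjugation-invariance by order — order 1: 1/1 normal; order 2: 1/21 normal; order 4: 1/11 normal; order 5: 1/1 normal; order 8: 0/5 normal; order 10: 1/5 normal; order 20: 3/3 normal; order 40: 1/1 normal.
Total normal subgroups: 9.

9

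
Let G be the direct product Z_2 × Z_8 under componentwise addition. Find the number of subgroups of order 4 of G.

3

|G| = 16 and 4 | 16, so subgroups of order 4 are possible by Lagrange.
The subgroups of order 4 are: {(0,0), (0,2), (0,4), (0,6)}; {(0,0), (0,4), (1,0), (1,4)}; {(0,0), (0,4), (1,2), (1,6)}.
So G has 3 subgroups of order 4.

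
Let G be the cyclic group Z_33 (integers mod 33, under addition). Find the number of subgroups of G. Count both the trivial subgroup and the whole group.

Subgroups of the cyclic group Z_33 correspond bijectively to divisors of 33.
Divisors of 33: 1, 3, 11, 33.
So Z_33 has 4 subgroups.

4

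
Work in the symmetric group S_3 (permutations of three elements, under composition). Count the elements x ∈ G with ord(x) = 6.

0

No element of G has order 6 (even though 6 | 6).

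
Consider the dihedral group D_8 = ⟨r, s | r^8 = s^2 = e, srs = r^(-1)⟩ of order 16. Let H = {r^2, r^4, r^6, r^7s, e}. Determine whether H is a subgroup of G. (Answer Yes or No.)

|H| = 5 does not divide |G| = 16, so by Lagrange H is not a subgroup.

No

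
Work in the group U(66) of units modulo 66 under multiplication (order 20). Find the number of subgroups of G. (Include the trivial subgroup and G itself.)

10

|G| = 20, so by Lagrange every subgroup order divides 20. Divisors: 1, 2, 4, 5, 10, 20.
Subgroups by order — order 1: 1; order 2: 3; order 4: 1; order 5: 1; order 10: 3; order 20: 1.
Total: 1 + 3 + 1 + 1 + 3 + 1 = 10.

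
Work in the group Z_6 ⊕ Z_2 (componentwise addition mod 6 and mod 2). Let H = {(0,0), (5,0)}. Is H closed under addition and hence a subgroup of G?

(5,0) ∈ H but its inverse (1,0) ∉ H, so H is not a subgroup.

No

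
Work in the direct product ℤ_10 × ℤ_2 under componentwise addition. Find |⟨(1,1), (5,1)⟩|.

10

|⟨(1,1)⟩| = 10 and |⟨(5,1)⟩| = 2, so |H| is a multiple of lcm(10, 2) = 10 and divides |G| = 20.
Closing under the operation: H = {(0,0), (1,1), (2,0), (3,1), (4,0), (5,1), (6,0), (7,1), (8,0), (9,1)}, so |H| = 10.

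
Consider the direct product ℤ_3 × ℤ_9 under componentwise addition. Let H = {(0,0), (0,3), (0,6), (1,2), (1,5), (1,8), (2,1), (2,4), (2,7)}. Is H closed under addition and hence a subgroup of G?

|H| = 9 divides |G| = 27, consistent with Lagrange.
H contains the identity, every element's inverse is in H, and H is closed under +: it is a subgroup.
In fact H = ⟨(2,4)⟩.

Yes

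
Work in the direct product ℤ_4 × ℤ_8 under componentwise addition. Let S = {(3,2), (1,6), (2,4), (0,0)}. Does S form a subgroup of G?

|S| = 4 divides |G| = 32, consistent with Lagrange.
S contains the identity, every element's inverse is in S, and S is closed under +: it is a subgroup.
In fact S = ⟨(1,6)⟩.

Yes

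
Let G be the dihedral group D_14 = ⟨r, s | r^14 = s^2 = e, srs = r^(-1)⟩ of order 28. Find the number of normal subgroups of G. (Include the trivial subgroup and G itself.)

G has 28 subgroups. Checking conjugation-invariance by order — order 1: 1/1 normal; order 2: 1/15 normal; order 4: 0/7 normal; order 7: 1/1 normal; order 14: 3/3 normal; order 28: 1/1 normal.
Total normal subgroups: 7.

7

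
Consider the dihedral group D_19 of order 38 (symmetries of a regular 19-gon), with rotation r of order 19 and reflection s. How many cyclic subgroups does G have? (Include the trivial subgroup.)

Group the elements of G by the cyclic subgroup they generate; each cyclic subgroup of order d accounts for φ(d) elements.
Cyclic subgroups by order — order 1: 1; order 2: 19; order 19: 1.
Total: 21.

21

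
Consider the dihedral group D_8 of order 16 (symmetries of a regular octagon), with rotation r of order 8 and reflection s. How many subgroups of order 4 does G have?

5

|G| = 16 and 4 | 16, so subgroups of order 4 are possible by Lagrange.
The subgroups of order 4 are: {e, r^2, r^4, r^6}; {e, r^4, r^2s, r^6s}; {e, r^4, r^3s, r^7s}; {e, r^4, s, r^4s}; … (5 in all).
So G has 5 subgroups of order 4.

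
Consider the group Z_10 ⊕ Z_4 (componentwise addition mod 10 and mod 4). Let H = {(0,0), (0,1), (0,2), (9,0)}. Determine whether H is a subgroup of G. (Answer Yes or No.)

(0,1) ∈ H but its inverse (0,3) ∉ H, so H is not a subgroup.

No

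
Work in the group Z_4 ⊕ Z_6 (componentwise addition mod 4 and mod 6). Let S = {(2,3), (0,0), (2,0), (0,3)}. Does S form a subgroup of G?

|S| = 4 divides |G| = 24, consistent with Lagrange.
S contains the identity, every element's inverse is in S, and S is closed under +: it is a subgroup.

Yes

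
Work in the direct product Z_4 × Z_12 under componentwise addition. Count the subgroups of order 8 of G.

3

|G| = 48 and 8 | 48, so subgroups of order 8 are possible by Lagrange.
The subgroups of order 8 are: {(0,0), (0,3), (0,6), (0,9), (2,0), (2,3), (2,6), (2,9)}; {(0,0), (0,6), (1,0), (1,6), (2,0), (2,6), (3,0), (3,6)}; {(0,0), (0,6), (1,3), (1,9), (2,0), (2,6), (3,3), (3,9)}.
So G has 3 subgroups of order 8.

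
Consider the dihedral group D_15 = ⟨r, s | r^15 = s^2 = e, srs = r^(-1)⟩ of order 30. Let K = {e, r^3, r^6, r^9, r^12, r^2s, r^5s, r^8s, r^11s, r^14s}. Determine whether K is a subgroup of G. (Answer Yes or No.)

|K| = 10 divides |G| = 30, consistent with Lagrange.
K contains the identity, every element's inverse is in K, and K is closed under ·: it is a subgroup.

Yes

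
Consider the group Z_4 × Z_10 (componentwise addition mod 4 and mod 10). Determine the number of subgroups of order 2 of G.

3

|G| = 40 and 2 | 40, so subgroups of order 2 are possible by Lagrange.
The subgroups of order 2 are: {(0,0), (0,5)}; {(0,0), (2,0)}; {(0,0), (2,5)}.
So G has 3 subgroups of order 2.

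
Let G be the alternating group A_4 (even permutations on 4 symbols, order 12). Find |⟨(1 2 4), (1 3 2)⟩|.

12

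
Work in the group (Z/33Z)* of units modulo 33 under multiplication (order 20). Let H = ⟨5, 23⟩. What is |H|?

10

|⟨5⟩| = 10 and |⟨23⟩| = 2, so |H| is a multiple of lcm(10, 2) = 10 and divides |G| = 20.
Closing under the operation: H = {1, 4, 5, 14, 16, 20, 23, 25, 26, 31}, so |H| = 10.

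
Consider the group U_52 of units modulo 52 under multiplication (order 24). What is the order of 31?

4

Compute successive powers of 31 mod 52: 31, 25, 47, 1; 31^4 ≡ 1 (mod 52).
So |⟨31⟩| = 4.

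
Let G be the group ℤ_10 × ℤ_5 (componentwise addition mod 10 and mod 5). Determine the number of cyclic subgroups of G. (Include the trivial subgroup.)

Group the elements of G by the cyclic subgroup they generate; each cyclic subgroup of order d accounts for φ(d) elements.
Cyclic subgroups by order — order 1: 1; order 2: 1; order 5: 6; order 10: 6.
Total: 14.

14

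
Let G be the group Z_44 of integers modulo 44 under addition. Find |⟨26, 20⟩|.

22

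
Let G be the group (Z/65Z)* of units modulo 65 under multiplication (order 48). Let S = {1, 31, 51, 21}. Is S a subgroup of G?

Yes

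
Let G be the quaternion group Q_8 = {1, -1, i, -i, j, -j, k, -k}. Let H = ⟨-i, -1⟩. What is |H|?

|⟨-i⟩| = 4 and |⟨-1⟩| = 2, so |H| is a multiple of lcm(4, 2) = 4 and divides |G| = 8.
Closing under the operation: H = {1, -1, i, -i}, so |H| = 4.

4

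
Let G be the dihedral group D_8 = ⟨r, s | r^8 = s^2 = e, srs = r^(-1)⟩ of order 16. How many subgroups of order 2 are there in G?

|G| = 16 and 2 | 16, so subgroups of order 2 are possible by Lagrange.
The subgroups of order 2 are: {e, r^2s}; {e, r^3s}; {e, r^4}; {e, r^4s}; … (9 in all).
So G has 9 subgroups of order 2.

9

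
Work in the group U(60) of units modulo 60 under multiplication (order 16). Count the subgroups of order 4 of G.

|G| = 16 and 4 | 16, so subgroups of order 4 are possible by Lagrange.
The subgroups of order 4 are: {1, 11, 19, 29}; {1, 11, 31, 41}; {1, 11, 49, 59}; {1, 13, 37, 49}; … (11 in all).
So G has 11 subgroups of order 4.

11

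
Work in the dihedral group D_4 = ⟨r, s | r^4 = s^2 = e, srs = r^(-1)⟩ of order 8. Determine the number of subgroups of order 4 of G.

|G| = 8 and 4 | 8, so subgroups of order 4 are possible by Lagrange.
The subgroups of order 4 are: {e, r, r^2, r^3}; {e, r^2, s, r^2s}; {e, r^2, rs, r^3s}.
So G has 3 subgroups of order 4.

3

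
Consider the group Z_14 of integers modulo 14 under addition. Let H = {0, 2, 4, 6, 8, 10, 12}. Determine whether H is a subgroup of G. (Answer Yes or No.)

Yes

|H| = 7 divides |G| = 14, consistent with Lagrange.
H contains the identity, every element's inverse is in H, and H is closed under +: it is a subgroup.
In fact H = ⟨2⟩.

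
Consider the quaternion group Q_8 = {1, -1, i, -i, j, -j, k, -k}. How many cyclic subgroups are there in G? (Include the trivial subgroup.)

5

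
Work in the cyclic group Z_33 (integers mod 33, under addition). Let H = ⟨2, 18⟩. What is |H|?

|⟨2⟩| = 33 and |⟨18⟩| = 11, so |H| is a multiple of lcm(33, 11) = 33 and divides |G| = 33.
Closing {2, 18} under the group operation gives all of G, so |H| = 33.

33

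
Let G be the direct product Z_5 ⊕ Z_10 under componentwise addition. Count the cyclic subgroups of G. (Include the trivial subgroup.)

A cyclic subgroup of order d is generated by each of its φ(d) elements of order d, so the cyclic subgroups of order d number (#elements of order d)/φ(d).
Cyclic subgroups by order — order 1: 1; order 2: 1; order 5: 6; order 10: 6.
Total: 14.

14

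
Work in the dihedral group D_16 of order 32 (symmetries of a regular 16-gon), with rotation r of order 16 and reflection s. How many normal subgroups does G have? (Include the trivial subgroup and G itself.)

G has 36 subgroups. Checking conjugation-invariance by order — order 1: 1/1 normal; order 2: 1/17 normal; order 4: 1/9 normal; order 8: 1/5 normal; order 16: 3/3 normal; order 32: 1/1 normal.
Total normal subgroups: 8.

8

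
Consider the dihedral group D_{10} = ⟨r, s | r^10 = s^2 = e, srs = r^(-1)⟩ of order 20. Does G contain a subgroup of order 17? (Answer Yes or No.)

17 does not divide |G| = 20, so by Lagrange no subgroup of order 17 exists.

No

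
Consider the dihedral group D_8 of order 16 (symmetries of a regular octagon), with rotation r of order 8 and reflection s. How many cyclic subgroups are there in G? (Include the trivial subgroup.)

12

Each element a generates a cyclic subgroup ⟨a⟩; distinct elements may generate the same one (a cyclic group of order d has φ(d) generators).
Cyclic subgroups by order — order 1: 1; order 2: 9; order 4: 1; order 8: 1.
Total: 12.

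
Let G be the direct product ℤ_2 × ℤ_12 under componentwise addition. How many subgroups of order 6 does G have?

3

|G| = 24 and 6 | 24, so subgroups of order 6 are possible by Lagrange.
The subgroups of order 6 are: {(0,0), (0,2), (0,4), (0,6), (0,8), (0,10)}; {(0,0), (0,4), (0,8), (1,0), (1,4), (1,8)}; {(0,0), (0,4), (0,8), (1,2), (1,6), (1,10)}.
So G has 3 subgroups of order 6.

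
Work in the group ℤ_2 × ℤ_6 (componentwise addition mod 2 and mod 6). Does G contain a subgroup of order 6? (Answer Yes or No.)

6 | 12. A subgroup of order 6 is {(0,0), (0,1), (0,2), (0,3), (0,4), (0,5)}.

Yes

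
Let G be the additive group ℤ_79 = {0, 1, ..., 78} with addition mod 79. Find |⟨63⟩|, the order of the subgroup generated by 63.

In ℤ_79, the order of an element a is n/gcd(a, n).
gcd(63, 79) = 1, so |⟨63⟩| = 79/1 = 79.

79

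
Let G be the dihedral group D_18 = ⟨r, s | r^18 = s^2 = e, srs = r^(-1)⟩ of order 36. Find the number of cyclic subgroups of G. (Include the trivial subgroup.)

24

Group the elements of G by the cyclic subgroup they generate; each cyclic subgroup of order d accounts for φ(d) elements.
Cyclic subgroups by order — order 1: 1; order 2: 19; order 3: 1; order 6: 1; order 9: 1; order 18: 1.
Total: 24.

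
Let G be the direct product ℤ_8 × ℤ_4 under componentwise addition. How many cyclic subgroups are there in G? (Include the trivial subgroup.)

Each element a generates a cyclic subgroup ⟨a⟩; distinct elements may generate the same one (a cyclic group of order d has φ(d) generators).
Cyclic subgroups by order — order 1: 1; order 2: 3; order 4: 6; order 8: 4.
Total: 14.

14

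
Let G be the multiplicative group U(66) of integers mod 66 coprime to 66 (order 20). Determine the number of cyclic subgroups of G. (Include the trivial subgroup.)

Each element a generates a cyclic subgroup ⟨a⟩; distinct elements may generate the same one (a cyclic group of order d has φ(d) generators).
Cyclic subgroups by order — order 1: 1; order 2: 3; order 5: 1; order 10: 3.
Total: 8.

8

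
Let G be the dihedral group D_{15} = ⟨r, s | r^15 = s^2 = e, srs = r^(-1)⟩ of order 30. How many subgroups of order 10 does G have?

3

|G| = 30 and 10 | 30, so subgroups of order 10 are possible by Lagrange.
The subgroups of order 10 are: {e, r^3, r^6, r^9, r^12, rs, r^4s, r^7s, r^10s, r^13s}; {e, r^3, r^6, r^9, r^12, r^2s, r^5s, r^8s, r^11s, r^14s}; {e, r^3, r^6, r^9, r^12, s, r^3s, r^6s, r^9s, r^12s}.
So G has 3 subgroups of order 10.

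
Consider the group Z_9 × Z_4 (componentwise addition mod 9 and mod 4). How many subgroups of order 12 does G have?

|G| = 36 and 12 | 36, so subgroups of order 12 are possible by Lagrange.
The subgroups of order 12 are: {(0,0), (0,1), (0,2), (0,3), (3,0), (3,1), (3,2), (3,3), (6,0), (6,1), (6,2), (6,3)}.
So G has 1 subgroup of order 12.

1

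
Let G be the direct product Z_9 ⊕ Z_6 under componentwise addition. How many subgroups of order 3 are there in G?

|G| = 54 and 3 | 54, so subgroups of order 3 are possible by Lagrange.
The subgroups of order 3 are: {(0,0), (0,2), (0,4)}; {(0,0), (3,0), (6,0)}; {(0,0), (3,2), (6,4)}; {(0,0), (3,4), (6,2)}.
So G has 4 subgroups of order 3.

4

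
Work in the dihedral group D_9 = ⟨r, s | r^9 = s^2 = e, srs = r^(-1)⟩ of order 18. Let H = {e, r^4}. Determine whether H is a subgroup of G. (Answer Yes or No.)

r^4 ∈ H but its inverse r^5 ∉ H, so H is not a subgroup.

No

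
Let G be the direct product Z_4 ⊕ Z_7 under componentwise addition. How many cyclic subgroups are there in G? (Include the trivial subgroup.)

6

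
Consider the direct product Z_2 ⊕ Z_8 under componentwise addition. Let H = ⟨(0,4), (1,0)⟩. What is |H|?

4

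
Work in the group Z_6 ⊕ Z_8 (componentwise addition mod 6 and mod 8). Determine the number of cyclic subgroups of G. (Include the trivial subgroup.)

A cyclic subgroup of order d is generated by each of its φ(d) elements of order d, so the cyclic subgroups of order d number (#elements of order d)/φ(d).
Cyclic subgroups by order — order 1: 1; order 2: 3; order 3: 1; order 4: 2; order 6: 3; order 8: 2; order 12: 2; order 24: 2.
Total: 16.

16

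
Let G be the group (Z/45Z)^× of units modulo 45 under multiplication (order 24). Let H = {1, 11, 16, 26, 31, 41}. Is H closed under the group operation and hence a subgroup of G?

Yes

|H| = 6 divides |G| = 24, consistent with Lagrange.
H contains the identity, every element's inverse is in H, and H is closed under ·: it is a subgroup.
In fact H = ⟨41⟩.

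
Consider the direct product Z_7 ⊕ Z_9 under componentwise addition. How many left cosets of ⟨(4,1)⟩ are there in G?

|⟨(4,1)⟩| = 63 and |G| = 63.
By Lagrange, [G : H] = |G|/|H| = 63/63 = 1.

1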